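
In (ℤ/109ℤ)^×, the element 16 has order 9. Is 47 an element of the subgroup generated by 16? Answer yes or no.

no

⟨16⟩ has order 9; its elements mod 109 are {1, 16, 27, 38, 45, 63, 66, 75, 105}.
47 is not in this set.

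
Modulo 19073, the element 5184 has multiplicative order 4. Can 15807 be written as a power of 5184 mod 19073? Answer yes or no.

15807 ∈ ⟨5184⟩ iff 15807^4 ≡ 1 (mod 19073), since |⟨5184⟩| = 4.
15807^4 mod 19073 = 2869.
Since 2869 ≠ 1, 15807 does not lie in the subgroup.

no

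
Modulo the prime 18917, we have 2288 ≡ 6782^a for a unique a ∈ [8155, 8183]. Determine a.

8182

Compute 6782^8155 mod 18917 = 3688, then multiply by 6782 repeatedly:
  6782^8155=3688  6782^8156=3742  6782^8157=10547  6782^8158=4577  6782^8159=17334
  6782^8160=8950  6782^8161=13164  6782^8162=8925  6782^8163=13867  6782^8164=9587
  6782^8165=1305  6782^8166=16271  6782^8167=7061  6782^8168=8775  6782^8169=18085
  6782^8170=13559  6782^8171=1601  6782^8172=18541  6782^8173=3763  6782^8174=1633
  6782^8175=8561  6782^8176=4429  6782^8177=16199  6782^8178=10599  6782^8179=16735
  6782^8180=13687  6782^8181=18432  6782^8182=2288
Found 2288 at exponent 8182.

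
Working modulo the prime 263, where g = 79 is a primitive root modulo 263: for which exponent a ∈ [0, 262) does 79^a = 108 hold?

144

Baby-step giant-step with m = ceil(sqrt(262)) = 17.
Baby table (79^j mod 263 for j=0..16):
  0:1  1:79  2:192  3:177  4:44  5:57  6:32  7:161
  8:95  9:141  10:93  11:246  12:235  13:155  14:147  15:41
  16:83
Giant step factor: 79^(-17) ≡ 73 (mod 263).
Scan 108·73^i mod 263 for i = 0, 1, …:
  i=0: 108   i=1: 257   i=2: 88   i=3: 112
  i=4: 23   i=5: 101   i=6: 9   i=7: 131
  i=8: 95
Match at i=8, j=8: a = 8·17 + 8 = 144.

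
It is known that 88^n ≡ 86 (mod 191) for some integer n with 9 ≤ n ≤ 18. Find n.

16

Compute 88^9 mod 191 = 106, then multiply by 88 repeatedly:
  88^9=106  88^10=160  88^11=137  88^12=23  88^13=114
  88^14=100  88^15=14  88^16=86
Found 86 at exponent 16.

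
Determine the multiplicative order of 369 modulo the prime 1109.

The order of 369 must divide p − 1 = 1108 = 2^2 · 277.
Divisors: 1, 2, 4, 277, 554, 1108.
Check each in increasing order: 369^1 ≡ 369;  369^2 ≡ 863;  369^4 ≡ 630;  369^277 ≡ 1.
Smallest exponent giving 1 is 277.

277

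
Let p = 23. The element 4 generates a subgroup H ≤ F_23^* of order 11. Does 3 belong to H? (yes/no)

yes

⟨4⟩ has order 11; its elements mod 23 are {1, 2, 3, 4, 6, 8, 9, 12, 13, 16, 18}.
3 is in this set.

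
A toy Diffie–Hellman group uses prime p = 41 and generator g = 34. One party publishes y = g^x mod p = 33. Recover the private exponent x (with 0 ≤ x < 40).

22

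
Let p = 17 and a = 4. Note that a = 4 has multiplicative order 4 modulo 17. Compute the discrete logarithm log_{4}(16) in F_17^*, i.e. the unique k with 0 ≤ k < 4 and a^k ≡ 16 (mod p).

2

Successive powers of 4 modulo 17:
  4^0=1  4^1=4  4^2=16
So 4^2 ≡ 16 (mod 17), giving k = 2.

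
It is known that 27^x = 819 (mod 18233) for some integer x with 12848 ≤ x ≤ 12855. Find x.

12854

Compute 27^12848 mod 18233 = 3602, then multiply by 27 repeatedly:
  27^12848=3602  27^12849=6089  27^12850=306  27^12851=8262  27^12852=4278
  27^12853=6108  27^12854=819
Found 819 at exponent 12854.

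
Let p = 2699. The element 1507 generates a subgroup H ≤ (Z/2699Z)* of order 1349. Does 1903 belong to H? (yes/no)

yes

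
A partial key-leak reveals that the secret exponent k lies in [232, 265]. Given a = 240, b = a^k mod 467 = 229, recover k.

Compute 240^232 mod 467 = 395, then multiply by 240 repeatedly:
  240^232=395  240^233=466  240^234=227  240^235=308  240^236=134
  240^237=404  240^238=291  240^239=257  240^240=36  240^241=234
  240^242=120  240^243=313  240^244=400  240^245=265  240^246=88
  240^247=105  240^248=449  240^249=350  240^250=407  240^251=77
  240^252=267  240^253=101  240^254=423  240^255=181  240^256=9
  240^257=292  240^258=30  240^259=195  240^260=100  240^261=183
  240^262=22  240^263=143  240^264=229
Found 229 at exponent 264.

264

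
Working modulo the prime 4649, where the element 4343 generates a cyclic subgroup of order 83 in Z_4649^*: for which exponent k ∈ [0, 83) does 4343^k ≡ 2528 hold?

77

Baby-step giant-step with m = ceil(sqrt(83)) = 10.
Baby table (4343^j mod 4649 for j=0..9):
  0:1  1:4343  2:656  3:3820  4:2628  5:109  6:3838  7:1769
  8:2619  9:2863
Giant step factor: 4343^(-10) ≡ 2329 (mod 4649).
Scan 2528·2329^i mod 4649 for i = 0, 1, …:
  i=0: 2528   i=1: 2078   i=2: 53   i=3: 2563
  i=4: 4560   i=5: 1924   i=6: 4009   i=7: 1769
Match at i=7, j=7: k = 7·10 + 7 = 77.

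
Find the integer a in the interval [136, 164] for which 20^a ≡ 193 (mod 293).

158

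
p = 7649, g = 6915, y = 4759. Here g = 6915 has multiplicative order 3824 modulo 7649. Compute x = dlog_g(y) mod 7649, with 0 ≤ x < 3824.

Baby-step giant-step with m = ceil(sqrt(3824)) = 62.
Baby table (6915^j mod 7649 for j=0..61):
  0:1  1:6915  2:3326  3:6396  4:1822  5:1227  6:1964  7:4085
  8:18  9:2086  10:6325  11:393  12:2200  13:6788  14:4756  15:4689
  16:324  17:6952  18:6764  19:7074  20:1355  21:7449  22:1469  23:263
  24:5832  25:2752  26:7017  27:4948  28:1443  29:4049  30:3495  31:4734
  32:5539  33:3642  34:3922  35:4925  36:3027  37:4041  38:1718  39:1073
  40:265  41:4364  42:1755  43:4511  44:943  45:3897  46:328  47:4016
  48:4770  49:2062  50:994  51:4708  52:1676  53:1305  54:5904  55:3447
  56:1721  57:6520  58:2594  59:605  60:7221  61:543
Giant step factor: 6915^(-62) ≡ 7057 (mod 7649).
Scan 4759·7057^i mod 7649 for i = 0, 1, …:
  i=0: 4759   i=1: 5153   i=2: 1375   i=3: 4443
  i=4: 1000   i=5: 4622   i=6: 2118   i=7: 580
  i=8: 845   i=9: 4594     …   i=35: 1965
  i=36: 7017
Match at i=36, j=26: x = 36·62 + 26 = 2258.

2258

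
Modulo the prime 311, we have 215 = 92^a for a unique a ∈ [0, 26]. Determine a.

7

Compute 92^0 mod 311 = 1, then multiply by 92 repeatedly:
  92^0=1  92^1=92  92^2=67  92^3=255  92^4=135
  92^5=291  92^6=26  92^7=215
Found 215 at exponent 7.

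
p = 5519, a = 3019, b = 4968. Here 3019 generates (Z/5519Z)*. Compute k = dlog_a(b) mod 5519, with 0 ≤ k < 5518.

664

Baby-step giant-step with m = ceil(sqrt(5518)) = 75.
Baby table (3019^j mod 5519 for j=0..74):
  0:1  1:3019  2:2492  3:951  4:1189  5:2241  6:4804  7:4863
  8:857  9:4391  10:5310  11:3714  12:3477  13:5444  14:5373  15:746
  16:422  17:4648  18:3014  19:3954  20:5048  21:1953  22:1815  23:4637
  24:2919  25:4137  26:106  27:5431  28:4759  29:1464  30:4616  31:229
  32:1476  33:2211  34:2538  35:1850  36:5441  37:1835  38:4308  39:3088
  40:1081  41:1810  42:580  43:1497  44:4901  45:5199  46:5264  47:2815
  48:4744  49:331  50:350  51:2521  52:198  53:1710  54:2225  55:652
  56:3624  57:2198  58:1924  59:2568  60:4116  61:2935  62:2770  63:1345
  64:4090  65:1707  66:4206  67:4214  68:771  69:4150  70:720  71:4713
  72:565  73:364  74:635
Giant step factor: 3019^(-75) ≡ 4671 (mod 5519).
Scan 4968·4671^i mod 5519 for i = 0, 1, …:
  i=0: 4968   i=1: 3652   i=2: 4782   i=3: 1329
  i=4: 4403   i=5: 2619   i=6: 3245   i=7: 2221
  i=8: 4090
Match at i=8, j=64: k = 8·75 + 64 = 664.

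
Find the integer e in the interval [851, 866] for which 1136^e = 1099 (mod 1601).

Compute 1136^851 mod 1601 = 534, then multiply by 1136 repeatedly:
  1136^851=534  1136^852=1446  1136^853=30  1136^854=459  1136^855=1099
Found 1099 at exponent 855.

855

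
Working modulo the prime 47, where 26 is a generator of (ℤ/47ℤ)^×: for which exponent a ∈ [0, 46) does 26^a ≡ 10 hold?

7

Successive powers of 26 modulo 47:
  26^0=1  26^1=26  26^2=18  26^3=45  26^4=42  26^5=11
  26^6=4  26^7=10
So 26^7 ≡ 10 (mod 47), giving a = 7.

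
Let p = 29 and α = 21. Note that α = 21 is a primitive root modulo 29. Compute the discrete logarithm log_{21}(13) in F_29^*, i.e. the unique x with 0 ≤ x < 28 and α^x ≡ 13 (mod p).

6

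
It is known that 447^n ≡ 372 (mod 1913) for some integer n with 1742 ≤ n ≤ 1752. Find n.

1746

Compute 447^1742 mod 1913 = 1790, then multiply by 447 repeatedly:
  447^1742=1790  447^1743=496  447^1744=1717  447^1745=386  447^1746=372
Found 372 at exponent 1746.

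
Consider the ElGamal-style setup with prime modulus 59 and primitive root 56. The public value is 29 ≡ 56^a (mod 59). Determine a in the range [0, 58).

40

Baby-step giant-step with m = ceil(sqrt(58)) = 8.
Baby table (56^j mod 59 for j=0..7):
  0:1  1:56  2:9  3:32  4:22  5:52  6:21  7:55
Giant step factor: 56^(-8) ≡ 5 (mod 59).
Scan 29·5^i mod 59 for i = 0, 1, …:
  i=0: 29   i=1: 27   i=2: 17   i=3: 26
  i=4: 12   i=5: 1
Match at i=5, j=0: a = 5·8 + 0 = 40.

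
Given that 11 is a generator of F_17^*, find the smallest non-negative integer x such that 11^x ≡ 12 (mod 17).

Successive powers of 11 modulo 17:
  11^0=1  11^1=11  11^2=2  11^3=5  11^4=4  11^5=10
  11^6=8  11^7=3  11^8=16  11^9=6  11^10=15  11^11=12
So 11^11 ≡ 12 (mod 17), giving x = 11.

11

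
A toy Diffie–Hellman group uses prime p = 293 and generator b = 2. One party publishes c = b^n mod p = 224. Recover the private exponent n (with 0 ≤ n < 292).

Baby-step giant-step with m = ceil(sqrt(292)) = 18.
Baby table (2^j mod 293 for j=0..17):
  0:1  1:2  2:4  3:8  4:16  5:32  6:64  7:128
  8:256  9:219  10:145  11:290  12:287  13:281  14:269  15:245
  16:197  17:101
Giant step factor: 2^(-18) ≡ 132 (mod 293).
Scan 224·132^i mod 293 for i = 0, 1, …:
  i=0: 224   i=1: 268   i=2: 216   i=3: 91
  i=4: 292   i=5: 161   i=6: 156   i=7: 82
  i=8: 276   i=9: 100   i=10: 15   i=11: 222
  i=12: 4
Match at i=12, j=2: n = 12·18 + 2 = 218.

218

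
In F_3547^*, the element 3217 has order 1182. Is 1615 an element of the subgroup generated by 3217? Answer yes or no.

no

1615 ∈ ⟨3217⟩ iff 1615^1182 ≡ 1 (mod 3547), since |⟨3217⟩| = 1182.
1615^1182 mod 3547 = 1162.
Since 1162 ≠ 1, 1615 does not lie in the subgroup.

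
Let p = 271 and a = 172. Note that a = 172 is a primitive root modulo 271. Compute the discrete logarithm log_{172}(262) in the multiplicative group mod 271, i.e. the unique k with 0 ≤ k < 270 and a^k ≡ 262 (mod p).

207

Baby-step giant-step with m = ceil(sqrt(270)) = 17.
Baby table (172^j mod 271 for j=0..16):
  0:1  1:172  2:45  3:152  4:128  5:65  6:69  7:215
  8:124  9:190  10:160  11:149  12:154  13:201  14:155  15:102
  16:200
Giant step factor: 172^(-17) ≡ 255 (mod 271).
Scan 262·255^i mod 271 for i = 0, 1, …:
  i=0: 262   i=1: 144   i=2: 135   i=3: 8
  i=4: 143   i=5: 151   i=6: 23   i=7: 174
  i=8: 197   i=9: 100   i=10: 26   i=11: 126
  i=12: 152
Match at i=12, j=3: k = 12·17 + 3 = 207.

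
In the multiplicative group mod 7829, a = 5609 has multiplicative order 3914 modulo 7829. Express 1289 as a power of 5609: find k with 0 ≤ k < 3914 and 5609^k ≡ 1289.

2531

Baby-step giant-step with m = ceil(sqrt(3914)) = 63.
Baby table (5609^j mod 7829 for j=0..62):
  0:1  1:5609  2:3959  3:2987  4:23  5:3743  6:4938  7:6069
  8:529  9:7799  10:3968  11:6494  12:4338  13:7139  14:5145  15:611
  16:5826  17:7617  18:900  19:6224  20:905  21:2953  22:5042  23:2230
  24:5157  25:5287  26:6360  27:4316  28:1176  29:4166  30:5358  31:5320
  32:3561  33:1870  34:5799  35:4925  36:3613  37:3865  38:284  39:3669
  40:4809  41:2776  42:6532  43:6097  44:1001  45:1216  46:1485  47:7138
  48:7365  49:4481  50:2839  51:7594  52:4986  53:1286  54:2665  55:2424
  56:5072  57:6091  58:6492  59:949  60:7050  61:7000  62:565
Giant step factor: 5609^(-63) ≡ 1363 (mod 7829).
Scan 1289·1363^i mod 7829 for i = 0, 1, …:
  i=0: 1289   i=1: 3211   i=2: 182   i=3: 5367
  i=4: 2935   i=5: 7615   i=6: 5820   i=7: 1883
  i=8: 6446   i=9: 1760     …   i=39: 493
  i=40: 6494
Match at i=40, j=11: k = 40·63 + 11 = 2531.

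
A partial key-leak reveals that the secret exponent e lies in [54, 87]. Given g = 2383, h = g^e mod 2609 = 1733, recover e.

Compute 2383^54 mod 2609 = 1519, then multiply by 2383 repeatedly:
  2383^54=1519  2383^55=1094  2383^56=611  2383^57=191  2383^58=1187
  2383^59=465  2383^60=1879  2383^61=613  2383^62=2348  2383^63=1588
  2383^64=1154  2383^65=96  2383^66=1785  2383^67=985  2383^68=1764
  2383^69=513  2383^70=1467  2383^71=2410  2383^72=621  2383^73=540
  2383^74=583  2383^75=1301  2383^76=791  2383^77=1255  2383^78=751
  2383^79=2468  2383^80=558  2383^81=1733
Found 1733 at exponent 81.

81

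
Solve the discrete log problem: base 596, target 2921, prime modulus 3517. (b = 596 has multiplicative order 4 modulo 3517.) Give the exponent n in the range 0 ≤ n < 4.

3

Successive powers of 596 modulo 3517:
  596^0=1  596^1=596  596^2=3516  596^3=2921
So 596^3 ≡ 2921 (mod 3517), giving n = 3.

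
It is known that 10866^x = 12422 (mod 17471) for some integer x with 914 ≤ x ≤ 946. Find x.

Compute 10866^914 mod 17471 = 13608, then multiply by 10866 repeatedly:
  10866^914=13608  10866^915=7455  10866^916=10474  10866^917=4390  10866^918=5910
  10866^919=12135  10866^920=5273  10866^921=9009  10866^922=1781  10866^923=11949
  10866^924=10833  10866^925=9251  10866^926=10703  10866^927=11822  10866^928=11060
  10866^929=12422
Found 12422 at exponent 929.

929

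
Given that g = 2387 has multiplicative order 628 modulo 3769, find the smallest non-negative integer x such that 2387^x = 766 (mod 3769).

Baby-step giant-step with m = ceil(sqrt(628)) = 26.
Baby table (2387^j mod 3769 for j=0..25):
  0:1  1:2387  2:2810  3:2419  4:45  5:1883  6:2073  7:3323
  8:2025  9:1817  10:2829  11:2544  12:669  13:2616  14:2928  15:1410
  16:3722  17:881  18:3614  19:3146  20:1654  21:1955  22:563  23:2117
  24:2819  25:1288
Giant step factor: 2387^(-26) ≡ 1586 (mod 3769).
Scan 766·1586^i mod 3769 for i = 0, 1, …:
  i=0: 766   i=1: 1258   i=2: 1387   i=3: 2455
  i=4: 253   i=5: 1744   i=6: 3307   i=7: 2223
  i=8: 1663   i=9: 2987     …   i=16: 1411
  i=17: 2829
Match at i=17, j=10: x = 17·26 + 10 = 452.

452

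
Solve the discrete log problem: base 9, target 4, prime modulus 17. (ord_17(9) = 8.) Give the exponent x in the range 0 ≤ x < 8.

6

Successive powers of 9 modulo 17:
  9^0=1  9^1=9  9^2=13  9^3=15  9^4=16  9^5=8
  9^6=4
So 9^6 ≡ 4 (mod 17), giving x = 6.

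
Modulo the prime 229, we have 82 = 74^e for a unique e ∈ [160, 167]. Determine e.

164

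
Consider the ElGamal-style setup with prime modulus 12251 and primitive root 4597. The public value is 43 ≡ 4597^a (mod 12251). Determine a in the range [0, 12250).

9102

Baby-step giant-step with m = ceil(sqrt(12250)) = 111.
Baby table (4597^j mod 12251 for j=0..110):
  0:1  1:4597  2:11685  3:7561  4:1830  5:8324  6:5555  7:5251
  8:4377  9:4927  10:9571  11:4546  12:10007  13:11925  14:8251  15:751
  16:9816  17:3719  18:6098  19:2218  20:3314  21:6465  22:10930  23:3859
  24:375  25:8735  26:8268  27:5394  28:194  29:9746  30:455  31:8965
  32:11992  33:9975  34:11833  35:1861  36:3819  37:260  38:6873  39:12103
  40:5700  41:10262  42:8064  43:10933  44:5399  45:10928  46:6916  47:1507
  48:5864  49:4608  50:997  51:1335  52:11495  53:3952  54:11362  55:5101
  56:883  57:4070  58:2513  59:11819  60:11009  61:11743  62:4665  63:5755
  64:5826  65:1436  66:10254  67:8041  68:3210  69:6166  70:8539  71:1579
  72:6071  73:609  74:6345  75:10585  76:10524  77:11880  78:9653  79:1719
  80:348  81:7126  82:11299  83:9514  84:12039  85:5516  86:9733  87:1949
  88:4072  89:11707  90:10687  91:1629  92:3152  93:9062  94:4614  95:4077
  96:10190  97:7857  98:2681  99:51  100:1678  101:7887  102:5830  103:7573
  104:7990  105:1532  106:10530  107:2709  108:6257  109:10332  110:11328
Giant step factor: 4597^(-111) ≡ 5521 (mod 12251).
Scan 43·5521^i mod 12251 for i = 0, 1, …:
  i=0: 43   i=1: 4634   i=2: 4226   i=3: 5842
  i=4: 9050   i=5: 5472   i=6: 12197   i=7: 8141
  i=8: 9793   i=9: 3490     …   i=81: 8066
  i=82: 1
Match at i=82, j=0: a = 82·111 + 0 = 9102.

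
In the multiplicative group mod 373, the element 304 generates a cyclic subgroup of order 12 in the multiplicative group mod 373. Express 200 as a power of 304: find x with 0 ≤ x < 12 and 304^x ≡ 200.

Successive powers of 304 modulo 373:
  304^0=1  304^1=304  304^2=285  304^3=104  304^4=284  304^5=173
  304^6=372  304^7=69  304^8=88  304^9=269  304^10=89  304^11=200
So 304^11 ≡ 200 (mod 373), giving x = 11.

11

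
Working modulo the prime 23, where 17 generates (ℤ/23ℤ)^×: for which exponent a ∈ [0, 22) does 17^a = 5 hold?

Successive powers of 17 modulo 23:
  17^0=1  17^1=17  17^2=13  17^3=14  17^4=8  17^5=21
  17^6=12  17^7=20  17^8=18  17^9=7  17^10=4  17^11=22
  17^12=6  17^13=10  17^14=9  17^15=15  17^16=2  17^17=11
  17^18=3  17^19=5
So 17^19 ≡ 5 (mod 23), giving a = 19.

19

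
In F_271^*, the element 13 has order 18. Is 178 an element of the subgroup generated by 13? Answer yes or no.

yes

178 ∈ ⟨13⟩ iff 178^18 ≡ 1 (mod 271), since |⟨13⟩| = 18.
178^18 mod 271 = 1.
Since 1 = 1, 178 lies in the subgroup.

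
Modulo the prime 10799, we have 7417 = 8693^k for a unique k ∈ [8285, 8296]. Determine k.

8295

Compute 8693^8285 mod 10799 = 302, then multiply by 8693 repeatedly:
  8693^8285=302  8693^8286=1129  8693^8287=8905  8693^8288=3933  8693^8289=10734
  8693^8290=7302  8693^8291=10563  8693^8292=262  8693^8293=9776  8693^8294=5437
  8693^8295=7417
Found 7417 at exponent 8295.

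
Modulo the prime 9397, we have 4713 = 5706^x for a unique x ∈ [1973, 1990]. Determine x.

1975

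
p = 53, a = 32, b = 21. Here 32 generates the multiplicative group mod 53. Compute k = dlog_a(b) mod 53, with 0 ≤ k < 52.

Successive powers of 32 modulo 53:
  32^0=1  32^1=32  32^2=17  32^3=14  32^4=24  32^5=26
  32^6=37  32^7=18  32^8=46  32^9=41  32^10=40  32^11=8
  32^12=44  32^13=30  32^14=6  32^15=33  32^16=49  32^17=31
  32^18=38  32^19=50  32^20=10  32^21=2  32^22=11  32^23=34
  32^24=28  32^25=48  32^26=52  32^27=21
So 32^27 ≡ 21 (mod 53), giving k = 27.

27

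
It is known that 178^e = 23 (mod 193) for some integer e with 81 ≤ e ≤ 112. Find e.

90

Compute 178^81 mod 193 = 20, then multiply by 178 repeatedly:
  178^81=20  178^82=86  178^83=61  178^84=50  178^85=22
  178^86=56  178^87=125  178^88=55  178^89=140  178^90=23
Found 23 at exponent 90.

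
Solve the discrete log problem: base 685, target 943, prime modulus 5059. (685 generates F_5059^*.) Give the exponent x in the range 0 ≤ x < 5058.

3122

Baby-step giant-step with m = ceil(sqrt(5058)) = 72.
Baby table (685^j mod 5059 for j=0..71):
  0:1  1:685  2:3797  3:619  4:4118  5:2967  6:3736  7:4365
  8:156  9:621  10:429  11:443  12:4974  13:2483  14:1031  15:3034
  16:4100  17:755  18:1157  19:3341  20:1917  21:2864  22:4007  23:2817
  24:2166  25:1423  26:3427  27:119  28:571  29:1592  30:2835  31:4378
  32:4002  33:4451  34:3417  35:3387  36:3073  37:461  38:2127  39:3
  40:2055  41:1273  42:1857  43:2236  44:3842  45:1090  46:2977  47:468
  48:1863  49:1287  50:1329  51:4804  52:2390  53:3093  54:4043  55:2182
  56:2265  57:3471  58:4964  59:692  60:3533  61:1903  62:3392  63:1439
  64:4269  65:163  66:357  67:1713  68:4776  69:3446  70:3016  71:1888
Giant step factor: 685^(-72) ≡ 4912 (mod 5059).
Scan 943·4912^i mod 5059 for i = 0, 1, …:
  i=0: 943   i=1: 3031   i=2: 4694   i=3: 3065
  i=4: 4755   i=5: 4216   i=6: 2505   i=7: 1072
  i=8: 4304   i=9: 4746     …   i=42: 2076
  i=43: 3427
Match at i=43, j=26: x = 43·72 + 26 = 3122.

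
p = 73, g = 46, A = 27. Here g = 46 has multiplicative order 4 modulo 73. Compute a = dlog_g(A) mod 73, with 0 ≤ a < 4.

3

Successive powers of 46 modulo 73:
  46^0=1  46^1=46  46^2=72  46^3=27
So 46^3 ≡ 27 (mod 73), giving a = 3.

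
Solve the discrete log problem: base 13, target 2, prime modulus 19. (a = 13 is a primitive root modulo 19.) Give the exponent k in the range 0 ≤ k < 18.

Successive powers of 13 modulo 19:
  13^0=1  13^1=13  13^2=17  13^3=12  13^4=4  13^5=14
  13^6=11  13^7=10  13^8=16  13^9=18  13^10=6  13^11=2
So 13^11 ≡ 2 (mod 19), giving k = 11.

11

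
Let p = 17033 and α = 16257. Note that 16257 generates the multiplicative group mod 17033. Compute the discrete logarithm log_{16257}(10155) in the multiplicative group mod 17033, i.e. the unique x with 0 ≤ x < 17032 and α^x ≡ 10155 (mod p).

12711

Baby-step giant-step with m = ceil(sqrt(17032)) = 131.
Baby table (16257^j mod 17033 for j=0..130):
  0:1  1:16257  2:6021  3:11779  4:6217  5:12980  6:11056  7:5176
  8:3212  9:11339  10:6997  11:3855  12:6328  13:12009  14:15100  15:1104
  16:11979  17:4314  18:7837  19:16302  20:5167  21:10196  22:8249  23:3184
  24:16034  25:8739  26:14703  27:2582  28:6262  29:12126  30:9473  31:7208
  32:10449  33:16317  34:10560  35:15346  36:14604  37:11274  38:6338  39:4249
  40:7178  41:16696  42:6017  43:14883  44:16199  45:16963  46:3221  47:4355
  48:10087  49:7668  50:11182  51:9598  52:12406  53:13622  54:6821  55:4167
  56:2678  57:16931  58:11020  59:16079  60:7885  61:13120  62:4614  63:13499
  64:71  65:13036  66:1666  67:1692  68:15582  69:1798  70:1458  71:9803
  72:6623  73:4518  74:2830  75:1177  76:6430  77:989  78:16054  79:10252
  80:15892  81:16733  82:11371  83:16231  84:9164  85:8530  86:6557  87:4635
  88:14236  89:7281  90:4900  91:12992  92:1744  93:9296  94:8296  95:778
  96:9460  97:263  98:308  99:16487  100:14904  101:16936  102:7140  103:12118
  104:15681  105:10139  106:1382  107:647  108:8918  109:12063  110:7262  111:2611
  112:791  113:16405  114:10404  115:138  116:12143  117:13314  118:7367  119:6296
  120:2775  121:9791  122:15935  123:398  124:14779  125:11738  126:3967  127:4581
  128:5041  129:5774  130:16088
Giant step factor: 16257^(-131) ≡ 12874 (mod 17033).
Scan 10155·12874^i mod 17033 for i = 0, 1, …:
  i=0: 10155   i=1: 7195   i=2: 2976   i=3: 5807
  i=4: 1481   i=5: 6467   i=6: 15887   i=7: 14007
  i=8: 14780   i=9: 2077     …   i=96: 14693
  i=97: 6217
Match at i=97, j=4: x = 97·131 + 4 = 12711.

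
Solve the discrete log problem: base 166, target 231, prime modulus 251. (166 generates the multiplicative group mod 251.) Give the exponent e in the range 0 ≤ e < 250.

25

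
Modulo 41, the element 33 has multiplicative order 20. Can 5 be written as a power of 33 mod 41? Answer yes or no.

yes

⟨33⟩ has order 20; its elements mod 41 are {1, 2, 4, 5, 8, 9, 10, 16, 18, 20, 21, 23, 25, 31, 32, 33, 36, 37, 39, 40}.
5 is in this set.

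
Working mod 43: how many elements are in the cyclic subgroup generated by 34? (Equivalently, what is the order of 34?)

42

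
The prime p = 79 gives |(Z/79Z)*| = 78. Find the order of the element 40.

The order of 40 must divide p − 1 = 78 = 2 · 3 · 13.
Divisors: 1, 2, 3, 6, 13, 26, 39, 78.
Check each in increasing order: 40^1 ≡ 40;  40^2 ≡ 20;  40^3 ≡ 10;  40^6 ≡ 21;  40^13 ≡ 23;  40^26 ≡ 55;  40^39 ≡ 1.
Smallest exponent giving 1 is 39.

39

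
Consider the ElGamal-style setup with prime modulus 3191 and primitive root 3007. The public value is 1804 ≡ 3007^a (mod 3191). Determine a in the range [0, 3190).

Baby-step giant-step with m = ceil(sqrt(3190)) = 57.
Baby table (3007^j mod 3191 for j=0..56):
  0:1  1:3007  2:1946  3:2519  4:2390  5:598  6:1653  7:2184
  8:210  9:2843  10:212  11:2475  12:913  13:1131  14:2502  15:2327
  16:2617  17:313  18:3037  19:2808  20:270  21:1376  22:2096  23:447
  24:718  25:1910  26:2761  27:2536  28:2453  29:1770  30:2993  31:1331
  32:803  33:2225  34:2239  35:2854  36:1379  37:1544  38:3094  39:1893
  40:2698  41:1364  42:1113  43:2623  44:2400  45:1949  46:1967  47:1846
  48:1773  49:2441  50:787  51:1978  52:3013  53:842  54:1431  55:1549
  56:2174
Giant step factor: 3007^(-57) ≡ 839 (mod 3191).
Scan 1804·839^i mod 3191 for i = 0, 1, …:
  i=0: 1804   i=1: 1022   i=2: 2270   i=3: 2694
  i=4: 1038   i=5: 2930   i=6: 1200   i=7: 1635
  i=8: 2826   i=9: 101   i=10: 1773
Match at i=10, j=48: a = 10·57 + 48 = 618.

618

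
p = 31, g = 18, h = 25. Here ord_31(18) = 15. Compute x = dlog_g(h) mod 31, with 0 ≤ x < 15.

Successive powers of 18 modulo 31:
  18^0=1  18^1=18  18^2=14  18^3=4  18^4=10  18^5=25
So 18^5 ≡ 25 (mod 31), giving x = 5.

5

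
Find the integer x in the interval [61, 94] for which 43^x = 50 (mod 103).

Compute 43^61 mod 103 = 35, then multiply by 43 repeatedly:
  43^61=35  43^62=63  43^63=31  43^64=97  43^65=51
  43^66=30  43^67=54  43^68=56  43^69=39  43^70=29
  43^71=11  43^72=61  43^73=48  43^74=4  43^75=69
  43^76=83  43^77=67  43^78=100  43^79=77  43^80=15
  43^81=27  43^82=28  43^83=71  43^84=66  43^85=57
  43^86=82  43^87=24  43^88=2  43^89=86  43^90=93
  43^91=85  43^92=50
Found 50 at exponent 92.

92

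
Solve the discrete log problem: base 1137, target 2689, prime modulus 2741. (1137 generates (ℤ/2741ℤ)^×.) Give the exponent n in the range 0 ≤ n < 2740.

Baby-step giant-step with m = ceil(sqrt(2740)) = 53.
Baby table (1137^j mod 2741 for j=0..52):
  0:1  1:1137  2:1758  3:657  4:1457  5:1045  6:1312  7:640
  8:1315  9:1310  10:1107  11:540  12:2737  13:934  14:1191  15:113
  16:2395  17:1302  18:234  19:181  20:222  21:242  22:1054  23:581
  24:16  25:1746  26:718  27:2289  28:1384  29:274  30:1805  31:2017
  32:1853  33:1773  34:1266  35:417  36:2677  37:1239  38:2610  39:1808
  40:2687  41:1645  42:1003  43:155  44:811  45:1131  46:418  47:1073
  48:256  49:526  50:524  51:991  52:216
Giant step factor: 1137^(-53) ≡ 342 (mod 2741).
Scan 2689·342^i mod 2741 for i = 0, 1, …:
  i=0: 2689   i=1: 1403   i=2: 151   i=3: 2304
  i=4: 1301   i=5: 900   i=6: 808   i=7: 2236
  i=8: 2714   i=9: 1730     …   i=46: 2151
  i=47: 1054
Match at i=47, j=22: n = 47·53 + 22 = 2513.

2513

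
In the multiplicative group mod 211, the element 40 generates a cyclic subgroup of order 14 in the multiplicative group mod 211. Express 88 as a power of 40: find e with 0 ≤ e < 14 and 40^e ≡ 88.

Successive powers of 40 modulo 211:
  40^0=1  40^1=40  40^2=123  40^3=67  40^4=148  40^5=12
  40^6=58  40^7=210  40^8=171  40^9=88
So 40^9 ≡ 88 (mod 211), giving e = 9.

9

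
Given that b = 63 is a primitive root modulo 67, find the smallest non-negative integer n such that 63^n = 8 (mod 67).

51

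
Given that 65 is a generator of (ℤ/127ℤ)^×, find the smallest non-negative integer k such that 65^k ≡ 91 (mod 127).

29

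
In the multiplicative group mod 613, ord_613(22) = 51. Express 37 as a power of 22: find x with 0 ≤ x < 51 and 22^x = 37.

6

Successive powers of 22 modulo 613:
  22^0=1  22^1=22  22^2=484  22^3=227  22^4=90  22^5=141
  22^6=37
So 22^6 ≡ 37 (mod 613), giving x = 6.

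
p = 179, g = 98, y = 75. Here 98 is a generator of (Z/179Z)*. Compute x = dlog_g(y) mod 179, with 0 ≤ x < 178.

80

Baby-step giant-step with m = ceil(sqrt(178)) = 14.
Baby table (98^j mod 179 for j=0..13):
  0:1  1:98  2:117  3:10  4:85  5:96  6:100  7:134
  8:65  9:105  10:87  11:113  12:155  13:154
Giant step factor: 98^(-14) ≡ 16 (mod 179).
Scan 75·16^i mod 179 for i = 0, 1, …:
  i=0: 75   i=1: 126   i=2: 47   i=3: 36
  i=4: 39   i=5: 87
Match at i=5, j=10: x = 5·14 + 10 = 80.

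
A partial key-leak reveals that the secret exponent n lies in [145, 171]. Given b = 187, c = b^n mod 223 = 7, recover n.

Compute 187^145 mod 223 = 151, then multiply by 187 repeatedly:
  187^145=151  187^146=139  187^147=125  187^148=183  187^149=102
  187^150=119  187^151=176  187^152=131  187^153=190  187^154=73
  187^155=48  187^156=56  187^157=214  187^158=101  187^159=155
  187^160=218  187^161=180  187^162=210  187^163=22  187^164=100
  187^165=191  187^166=37  187^167=6  187^168=7
Found 7 at exponent 168.

168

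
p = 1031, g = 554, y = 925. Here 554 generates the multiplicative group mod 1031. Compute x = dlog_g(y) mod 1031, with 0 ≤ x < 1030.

965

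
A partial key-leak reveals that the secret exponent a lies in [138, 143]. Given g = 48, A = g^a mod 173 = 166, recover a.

139

Compute 48^138 mod 173 = 126, then multiply by 48 repeatedly:
  48^138=126  48^139=166
Found 166 at exponent 139.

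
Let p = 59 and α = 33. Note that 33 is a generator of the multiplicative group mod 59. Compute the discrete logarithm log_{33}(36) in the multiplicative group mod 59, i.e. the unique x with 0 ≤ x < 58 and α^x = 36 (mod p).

6

Baby-step giant-step with m = ceil(sqrt(58)) = 8.
Baby table (33^j mod 59 for j=0..7):
  0:1  1:33  2:27  3:6  4:21  5:44  6:36  7:8
Giant step factor: 33^(-8) ≡ 19 (mod 59).
Scan 36·19^i mod 59 for i = 0, 1, …:
  i=0: 36
Match at i=0, j=6: x = 0·8 + 6 = 6.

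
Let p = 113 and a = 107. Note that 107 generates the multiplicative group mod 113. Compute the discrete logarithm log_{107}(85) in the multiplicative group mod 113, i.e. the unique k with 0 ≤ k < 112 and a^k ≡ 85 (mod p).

24

Baby-step giant-step with m = ceil(sqrt(112)) = 11.
Baby table (107^j mod 113 for j=0..10):
  0:1  1:107  2:36  3:10  4:53  5:21  6:100  7:78
  8:97  9:96  10:102
Giant step factor: 107^(-11) ≡ 12 (mod 113).
Scan 85·12^i mod 113 for i = 0, 1, …:
  i=0: 85   i=1: 3   i=2: 36
Match at i=2, j=2: k = 2·11 + 2 = 24.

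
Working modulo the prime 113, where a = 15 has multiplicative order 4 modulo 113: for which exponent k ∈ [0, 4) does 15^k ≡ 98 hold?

3

Successive powers of 15 modulo 113:
  15^0=1  15^1=15  15^2=112  15^3=98
So 15^3 ≡ 98 (mod 113), giving k = 3.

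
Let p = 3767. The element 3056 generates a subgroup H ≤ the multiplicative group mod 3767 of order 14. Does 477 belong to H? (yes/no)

⟨3056⟩ has order 14; its elements mod 3767 are {1, 507, 711, 743, 893, 1155, 1700, 2067, 2612, 2874, 3024, 3056, 3260, 3766}.
477 is not in this set.

no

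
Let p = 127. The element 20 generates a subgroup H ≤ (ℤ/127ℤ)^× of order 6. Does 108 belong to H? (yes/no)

yes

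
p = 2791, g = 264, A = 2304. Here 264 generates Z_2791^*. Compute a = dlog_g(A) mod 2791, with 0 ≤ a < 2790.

Baby-step giant-step with m = ceil(sqrt(2790)) = 53.
Baby table (264^j mod 2791 for j=0..52):
  0:1  1:264  2:2712  3:1472  4:659  5:934  6:968  7:1571
  8:1676  9:1486  10:1564  11:2619  12:2039  13:2424  14:797  15:1083
  16:1230  17:964  18:515  19:1992  20:1180  21:1719  22:1674  23:958
  24:1722  25:2466  26:721  27:556  28:1652  29:732  30:669  31:783
  32:178  33:2336  34:2684  35:2453  36:80  37:1583  38:2053  39:538
  40:2482  41:2154  42:2083  43:85  44:112  45:1658  46:2316  47:195
  48:1242  49:1341  50:2358  51:119  52:715
Giant step factor: 264^(-53) ≡ 562 (mod 2791).
Scan 2304·562^i mod 2791 for i = 0, 1, …:
  i=0: 2304   i=1: 2615   i=2: 1564
Match at i=2, j=10: a = 2·53 + 10 = 116.

116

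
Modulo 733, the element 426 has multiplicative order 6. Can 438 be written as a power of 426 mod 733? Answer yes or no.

438 ∈ ⟨426⟩ iff 438^6 ≡ 1 (mod 733), since |⟨426⟩| = 6.
438^6 mod 733 = 177.
Since 177 ≠ 1, 438 does not lie in the subgroup.

no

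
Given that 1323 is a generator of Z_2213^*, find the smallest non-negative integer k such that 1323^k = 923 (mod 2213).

Baby-step giant-step with m = ceil(sqrt(2212)) = 48.
Baby table (1323^j mod 2213 for j=0..47):
  0:1  1:1323  2:2059  3:2067  4:1586  5:354  6:1399  7:809
  8:1428  9:1555  10:1388  11:1747  12:909  13:948  14:1646  15:66
  16:1011  17:901  18:1429  19:665  20:1234  21:1601  22:282  23:1302
  24:832  25:875  26:226  27:243  28:604  29:199  30:2143  31:336
  32:1928  33:1368  34:1843  35:1776  36:1655  37:908  38:1838  39:1800
  40:212  41:1638  42:547  43:30  44:2069  45:2019  46:46  47:1107
Giant step factor: 1323^(-48) ≡ 184 (mod 2213).
Scan 923·184^i mod 2213 for i = 0, 1, …:
  i=0: 923   i=1: 1644   i=2: 1528   i=3: 101
  i=4: 880   i=5: 371   i=6: 1874   i=7: 1801
  i=8: 1647   i=9: 2080     …   i=20: 651
  i=21: 282
Match at i=21, j=22: k = 21·48 + 22 = 1030.

1030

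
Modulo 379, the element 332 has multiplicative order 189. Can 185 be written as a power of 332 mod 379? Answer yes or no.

yes

185 ∈ ⟨332⟩ iff 185^189 ≡ 1 (mod 379), since |⟨332⟩| = 189.
185^189 mod 379 = 1.
Since 1 = 1, 185 lies in the subgroup.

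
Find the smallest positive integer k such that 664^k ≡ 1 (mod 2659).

The order of 664 must divide p − 1 = 2658 = 2 · 3 · 443.
Divisors: 1, 2, 3, 6, 443, 886, 1329, 2658.
Check each in increasing order: 664^1 ≡ 664;  664^2 ≡ 2161;  664^3 ≡ 1703;  664^6 ≡ 1899;  664^443 ≡ 903;  664^886 ≡ 1755;  664^1329 ≡ 1.
Smallest exponent giving 1 is 1329.

1329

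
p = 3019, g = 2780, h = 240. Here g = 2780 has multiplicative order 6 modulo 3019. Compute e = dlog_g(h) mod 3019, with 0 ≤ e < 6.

5

Successive powers of 2780 modulo 3019:
  2780^0=1  2780^1=2780  2780^2=2779  2780^3=3018  2780^4=239  2780^5=240
So 2780^5 ≡ 240 (mod 3019), giving e = 5.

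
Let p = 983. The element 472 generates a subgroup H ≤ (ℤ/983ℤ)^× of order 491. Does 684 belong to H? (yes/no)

yes

684 ∈ ⟨472⟩ iff 684^491 ≡ 1 (mod 983), since |⟨472⟩| = 491.
684^491 mod 983 = 1.
Since 1 = 1, 684 lies in the subgroup.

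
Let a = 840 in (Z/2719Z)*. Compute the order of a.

The order of 840 must divide p − 1 = 2718 = 2 · 3^2 · 151.
Divisors: 1, 2, 3, 6, 9, 18, 151, 302, 453, 906, 1359, 2718.
Check each in increasing order: 840^1 ≡ 840;  840^2 ≡ 1379;  840^3 ≡ 66;  840^6 ≡ 1637;  840^9 ≡ 2001;  840^18 ≡ 1633;  840^151 ≡ 1266;  840^302 ≡ 1265;  840^453 ≡ 2718;  840^906 ≡ 1.
Smallest exponent giving 1 is 906.

906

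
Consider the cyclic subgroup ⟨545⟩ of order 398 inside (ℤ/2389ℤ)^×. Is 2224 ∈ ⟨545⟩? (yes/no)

no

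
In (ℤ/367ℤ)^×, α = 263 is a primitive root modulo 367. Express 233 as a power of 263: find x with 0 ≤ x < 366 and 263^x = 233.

231

Baby-step giant-step with m = ceil(sqrt(366)) = 20.
Baby table (263^j mod 367 for j=0..19):
  0:1  1:263  2:173  3:358  4:202  5:278  6:81  7:17
  8:67  9:5  10:214  11:131  12:322  13:276  14:289  15:38
  16:85  17:335  18:25  19:336
Giant step factor: 263^(-20) ≡ 144 (mod 367).
Scan 233·144^i mod 367 for i = 0, 1, …:
  i=0: 233   i=1: 155   i=2: 300   i=3: 261
  i=4: 150   i=5: 314   i=6: 75   i=7: 157
  i=8: 221   i=9: 262   i=10: 294   i=11: 131
Match at i=11, j=11: x = 11·20 + 11 = 231.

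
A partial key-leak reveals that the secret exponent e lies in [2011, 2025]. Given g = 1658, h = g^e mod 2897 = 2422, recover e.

Compute 1658^2011 mod 2897 = 1627, then multiply by 1658 repeatedly:
  1658^2011=1627  1658^2012=459  1658^2013=2008  1658^2014=611  1658^2015=1985
  1658^2016=138  1658^2017=2838  1658^2018=676  1658^2019=2566  1658^2020=1632
  1658^2021=58  1658^2022=563  1658^2023=620  1658^2024=2422
Found 2422 at exponent 2024.

2024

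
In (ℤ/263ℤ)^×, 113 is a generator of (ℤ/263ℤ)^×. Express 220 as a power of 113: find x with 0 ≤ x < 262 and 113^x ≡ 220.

215

Baby-step giant-step with m = ceil(sqrt(262)) = 17.
Baby table (113^j mod 263 for j=0..16):
  0:1  1:113  2:145  3:79  4:248  5:146  6:192  7:130
  8:225  9:177  10:13  11:154  12:44  13:238  14:68  15:57
  16:129
Giant step factor: 113^(-17) ≡ 209 (mod 263).
Scan 220·209^i mod 263 for i = 0, 1, …:
  i=0: 220   i=1: 218   i=2: 63   i=3: 17
  i=4: 134   i=5: 128   i=6: 189   i=7: 51
  i=8: 139   i=9: 121   i=10: 41   i=11: 153
  i=12: 154
Match at i=12, j=11: x = 12·17 + 11 = 215.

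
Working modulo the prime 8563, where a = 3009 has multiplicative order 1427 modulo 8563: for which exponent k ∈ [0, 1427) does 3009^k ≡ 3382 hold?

Baby-step giant-step with m = ceil(sqrt(1427)) = 38.
Baby table (3009^j mod 8563 for j=0..37):
  0:1  1:3009  2:2990  3:5760  4:328  5:2207  6:4538  7:5420
  8:4828  9:4604  10:7065  11:5219  12:7992  13:3024  14:5310  15:7795
  16:1098  17:7127  18:3391  19:4986  20:498  21:8520  22:7621  23:8438
  24:647  25:3022  26:7855  27:1815  28:6704  29:6471  30:7540  31:4473
  32:6784  33:7427  34:6976  35:2871  36:7335  37:4164
Giant step factor: 3009^(-38) ≡ 3066 (mod 8563).
Scan 3382·3066^i mod 8563 for i = 0, 1, …:
  i=0: 3382   i=1: 7982   i=2: 8321   i=3: 3009
Match at i=3, j=1: k = 3·38 + 1 = 115.

115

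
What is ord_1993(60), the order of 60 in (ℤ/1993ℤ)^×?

1992

The order of 60 must divide p − 1 = 1992 = 2^3 · 3 · 83.
Divisors: 1, 2, 3, 4, 6, 8, 12, 24, 83, 166, 249, 332, 498, 664, 996, 1992.
Check each in increasing order: 60^1 ≡ 60;  60^2 ≡ 1607;  60^3 ≡ 756;  60^4 ≡ 1514;  60^6 ≡ 1538;  60^8 ≡ 246;  60^12 ≡ 1746;  60^24 ≡ 1219;  60^83 ≡ 1046;  60^166 ≡ 1952;  60^249 ≡ 960;  60^332 ≡ 1681;  60^498 ≡ 834;  60^664 ≡ 1680;  60^996 ≡ 1992;  60^1992 ≡ 1.
Smallest exponent giving 1 is 1992.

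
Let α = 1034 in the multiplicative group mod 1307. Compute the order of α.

653

The order of 1034 must divide p − 1 = 1306 = 2 · 653.
Divisors: 1, 2, 653, 1306.
Check each in increasing order: 1034^1 ≡ 1034;  1034^2 ≡ 30;  1034^653 ≡ 1.
Smallest exponent giving 1 is 653.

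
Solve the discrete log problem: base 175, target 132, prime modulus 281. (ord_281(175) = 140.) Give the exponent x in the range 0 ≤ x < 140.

Baby-step giant-step with m = ceil(sqrt(140)) = 12.
Baby table (175^j mod 281 for j=0..11):
  0:1  1:175  2:277  3:143  4:16  5:271  6:217  7:40
  8:256  9:121  10:100  11:78
Giant step factor: 175^(-12) ≡ 85 (mod 281).
Scan 132·85^i mod 281 for i = 0, 1, …:
  i=0: 132   i=1: 261   i=2: 267   i=3: 215
  i=4: 10   i=5: 7   i=6: 33   i=7: 276
  i=8: 137   i=9: 124   i=10: 143
Match at i=10, j=3: x = 10·12 + 3 = 123.

123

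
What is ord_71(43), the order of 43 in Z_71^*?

35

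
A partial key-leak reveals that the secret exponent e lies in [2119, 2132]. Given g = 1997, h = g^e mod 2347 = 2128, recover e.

2121

Compute 1997^2119 mod 2347 = 787, then multiply by 1997 repeatedly:
  1997^2119=787  1997^2120=1496  1997^2121=2128
Found 2128 at exponent 2121.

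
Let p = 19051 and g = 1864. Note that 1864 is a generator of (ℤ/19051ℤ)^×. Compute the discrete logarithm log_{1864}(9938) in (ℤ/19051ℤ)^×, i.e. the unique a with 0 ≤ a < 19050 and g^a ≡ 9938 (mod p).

Baby-step giant-step with m = ceil(sqrt(19050)) = 139.
Baby table (1864^j mod 19051 for j=0..138):
  0:1  1:1864  2:7214  3:15941  4:13515  5:6538  6:13243  7:13907
  8:13288  9:2532  10:14051  11:14990  12:12594  13:4384  14:17948  15:1516
  16:6276  17:1150  18:9888  19:8915  20:5088  21:15685  22:12606  23:7701
  24:9261  25:2298  26:16048  27:3402  28:16396  29:4340  30:12136  31:7967
  32:9759  33:16122  34:7981  35:16804  36:2812  37:2543  38:15504  39:18140
  40:16486  41:641  42:13662  43:13832  44:6845  45:13961  46:18689  47:11068
  48:17570  49:1811  50:3677  51:14619  52:6886  53:14181  54:9647  55:16915
  56:155  57:3155  58:13212  59:13276  60:18266  61:3687  62:14208  63:2822
  64:2132  65:11440  66:6091  67:18279  68:8868  69:12735  70:494  71:6368
  72:1179  73:6791  74:8560  75:10153  76:7549  77:11698  78:10728  79:12493
  80:6630  81:13272  82:10810  83:12933  84:7597  85:5915  86:14082  87:15621
  88:7616  89:3229  90:17791  91:13684  92:16738  93:13145  94:2694  95:11203
  96:2496  97:4100  98:2949  99:10248  100:13170  101:11192  102:1043  103:950
  104:18108  105:13991  106:17456  107:17927  108:474  109:7190  110:9307  111:11838
  112:4974  113:12750  114:9403  115:272  116:11682  117:19006  118:11375  119:18288
  120:6593  121:1457  122:10606  123:13697  124:2868  125:11672  126:366  127:15439
  128:11286  129:4800  130:12281  131:11533  132:7984  133:3345  134:5403  135:12264
  136:17947  137:18703  138:18113
Giant step factor: 1864^(-139) ≡ 10326 (mod 19051).
Scan 9938·10326^i mod 19051 for i = 0, 1, …:
  i=0: 9938   i=1: 11102   i=2: 9385   i=3: 16124
  i=4: 9735   i=5: 10534   i=6: 11925   i=7: 10937
  i=8: 1134   i=9: 12370     …   i=17: 8374
  i=18: 16486
Match at i=18, j=40: a = 18·139 + 40 = 2542.

2542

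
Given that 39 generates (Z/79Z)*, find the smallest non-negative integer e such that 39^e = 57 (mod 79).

21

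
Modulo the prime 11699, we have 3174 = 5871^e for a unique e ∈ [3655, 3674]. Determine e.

3661

Compute 5871^3655 mod 11699 = 9256, then multiply by 5871 repeatedly:
  5871^3655=9256  5871^3656=121  5871^3657=8451  5871^3658=362  5871^3659=7783
  5871^3660=9398  5871^3661=3174
Found 3174 at exponent 3661.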